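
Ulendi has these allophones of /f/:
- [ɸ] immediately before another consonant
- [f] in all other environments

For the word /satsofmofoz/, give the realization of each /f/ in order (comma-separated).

[ɸ], [f]

Occurrence 1 (position 6): immediately before another consonant → [ɸ].
Occurrence 2 (position 9): no conditioning environment matches → elsewhere allophone [f].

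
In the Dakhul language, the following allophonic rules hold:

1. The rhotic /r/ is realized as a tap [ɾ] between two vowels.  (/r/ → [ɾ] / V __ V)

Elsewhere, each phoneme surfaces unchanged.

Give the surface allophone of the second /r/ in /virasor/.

/r/ — word-final; rule 1 does not apply here → [r].

[r]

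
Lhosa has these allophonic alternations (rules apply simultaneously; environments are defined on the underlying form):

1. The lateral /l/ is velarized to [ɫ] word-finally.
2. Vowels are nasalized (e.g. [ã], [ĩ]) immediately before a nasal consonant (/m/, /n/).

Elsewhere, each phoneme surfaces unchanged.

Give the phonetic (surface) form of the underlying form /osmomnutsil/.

[osmõmnutsiɫ]

/o/ (word-initial) fails the environment for rule 2, so it stays [o].
/s/ (between /o/ and /m/): no rule targets it → [s].
/m/ stays [m].
/o/ — between /m/ and /m/, before a nasal consonant — surfaces as [õ] (rule 2).
/m/ — not in any rule's target class → [m].
/n/ — not in any rule's target class → [n].
/u/ (between /n/ and /t/) is in the target of rule 2 but the environment (before a nasal consonant) is not met → [u].
/t/ (between /u/ and /s/): no rule targets it → [t].
/s/ (between /t/ and /i/) is unaffected → [s].
/i/ — between /s/ and /l/; rule 2 does not apply here → [i].
/l/ (word-final) occurs word-finally → [ɫ] by rule 1.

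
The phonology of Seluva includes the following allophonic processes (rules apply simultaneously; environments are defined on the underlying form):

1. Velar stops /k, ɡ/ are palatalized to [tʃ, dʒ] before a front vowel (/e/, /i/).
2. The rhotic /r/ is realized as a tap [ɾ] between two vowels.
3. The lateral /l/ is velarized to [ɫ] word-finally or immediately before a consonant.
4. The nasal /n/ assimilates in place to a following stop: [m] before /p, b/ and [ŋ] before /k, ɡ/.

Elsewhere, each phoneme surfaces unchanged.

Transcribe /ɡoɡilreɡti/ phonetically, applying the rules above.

[ɡodʒiɫreɡti]

/ɡ/ — word-initial; rule 1 does not apply here → [ɡ].
/ɡ/ (between /o/ and /i/) occurs before a front vowel → [dʒ] by rule 1.
/l/ (between /i/ and /r/): word-finally or immediately before a consonant, so rule 3 applies → [ɫ].
/r/ — between /l/ and /e/; rule 2 does not apply here → [r].
/ɡ/ — between /e/ and /t/; rule 1 does not apply here → [ɡ].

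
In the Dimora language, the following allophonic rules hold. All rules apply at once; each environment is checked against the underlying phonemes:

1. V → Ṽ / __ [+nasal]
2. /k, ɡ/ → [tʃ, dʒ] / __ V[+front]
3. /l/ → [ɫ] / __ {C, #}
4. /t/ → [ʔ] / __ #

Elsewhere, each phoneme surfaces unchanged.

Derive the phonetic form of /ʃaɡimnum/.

/ʃ/ (word-initial): no rule targets it → [ʃ].
/a/ (between /ʃ/ and /ɡ/) fails the environment for rule 1, so it stays [a].
/ɡ/ meets the environment for rule 2 (before a front vowel) → [dʒ].
Rule 1 applies to /i/ (between /ɡ/ and /m/: before a nasal consonant) → [ĩ].
/m/ — not in any rule's target class → [m].
/n/ stays [n].
/u/ — between /n/ and /m/, before a nasal consonant — surfaces as [ũ] (rule 1).
/m/ stays [m].

[ʃadʒĩmnũm]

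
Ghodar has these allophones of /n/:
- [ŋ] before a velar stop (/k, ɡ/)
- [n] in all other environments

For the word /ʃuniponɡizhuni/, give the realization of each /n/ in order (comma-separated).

[n], [ŋ], [n]

Occurrence 1 (position 3): no conditioning environment matches → elsewhere allophone [n].
Occurrence 2 (position 7): before a velar stop → [ŋ].
Occurrence 3 (position 13): no conditioning environment matches → elsewhere allophone [n].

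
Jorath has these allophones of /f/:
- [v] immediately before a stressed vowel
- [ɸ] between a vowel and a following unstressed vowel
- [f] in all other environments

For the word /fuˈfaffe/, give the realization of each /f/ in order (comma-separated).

Occurrence 1 (position 1): no conditioning environment matches → elsewhere allophone [f].
Occurrence 2 (position 3): immediately before a stressed vowel → [v].
Occurrence 3 (position 5): no conditioning environment matches → elsewhere allophone [f].
Occurrence 4 (position 6): no conditioning environment matches → elsewhere allophone [f].

[f], [v], [f], [f]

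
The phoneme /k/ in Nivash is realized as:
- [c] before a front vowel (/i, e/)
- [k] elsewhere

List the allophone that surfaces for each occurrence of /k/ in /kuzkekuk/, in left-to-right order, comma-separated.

[k], [c], [k], [k]

Occurrence 1 (position 1): no conditioning environment matches → elsewhere allophone [k].
Occurrence 2 (position 4): before a front vowel → [c].
Occurrence 3 (position 6): no conditioning environment matches → elsewhere allophone [k].
Occurrence 4 (position 8): no conditioning environment matches → elsewhere allophone [k].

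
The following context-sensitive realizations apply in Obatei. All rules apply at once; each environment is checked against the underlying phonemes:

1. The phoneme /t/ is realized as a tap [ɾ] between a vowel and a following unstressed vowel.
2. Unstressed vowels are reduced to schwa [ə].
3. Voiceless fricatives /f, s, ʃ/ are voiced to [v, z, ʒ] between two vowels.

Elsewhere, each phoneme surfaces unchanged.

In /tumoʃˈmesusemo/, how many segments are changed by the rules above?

7

Segments that undergo a rule: /u/ → [ə] (rule 2); /o/ → [ə] (rule 2); /s/ → [z] (rule 3); /u/ → [ə] (rule 2); /s/ → [z] (rule 3); /e/ → [ə] (rule 2); /o/ → [ə] (rule 2).
All other segments surface unchanged.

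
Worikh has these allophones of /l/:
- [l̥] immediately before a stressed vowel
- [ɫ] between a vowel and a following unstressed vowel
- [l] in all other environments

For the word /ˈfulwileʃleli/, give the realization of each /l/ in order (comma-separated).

Occurrence 1 (position 3): no conditioning environment matches → elsewhere allophone [l].
Occurrence 2 (position 6): between a vowel and a following unstressed vowel → [ɫ].
Occurrence 3 (position 9): no conditioning environment matches → elsewhere allophone [l].
Occurrence 4 (position 11): between a vowel and a following unstressed vowel → [ɫ].

[l], [ɫ], [l], [ɫ]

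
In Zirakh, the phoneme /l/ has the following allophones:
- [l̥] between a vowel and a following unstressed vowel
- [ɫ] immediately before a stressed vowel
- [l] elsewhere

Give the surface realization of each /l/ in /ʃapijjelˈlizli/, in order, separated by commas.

Occurrence 1 (position 8): no conditioning environment matches → elsewhere allophone [l].
Occurrence 2 (position 9): immediately before a stressed vowel → [ɫ].
Occurrence 3 (position 12): no conditioning environment matches → elsewhere allophone [l].

[l], [ɫ], [l]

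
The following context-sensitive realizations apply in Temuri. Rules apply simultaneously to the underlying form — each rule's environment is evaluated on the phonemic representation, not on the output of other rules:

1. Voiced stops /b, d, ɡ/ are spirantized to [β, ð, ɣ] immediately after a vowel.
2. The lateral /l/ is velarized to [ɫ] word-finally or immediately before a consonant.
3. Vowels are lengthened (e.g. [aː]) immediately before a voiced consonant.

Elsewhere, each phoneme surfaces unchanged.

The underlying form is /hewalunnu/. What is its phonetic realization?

[heːwaːluːnnu]

Rule 3 applies to /e/ (between /h/ and /w/: before a voiced consonant) → [eː].
/a/ — between /w/ and /l/, before a voiced consonant — surfaces as [aː] (rule 3).
/l/ (between /a/ and /u/): rule 2 targets it, but not word-finally or immediately before a consonant → unchanged [l].
Rule 3 applies to /u/ (between /l/ and /n/: before a voiced consonant) → [uː].
/u/ (word-final) is in the target of rule 3 but the environment (before a voiced consonant) is not met → [u].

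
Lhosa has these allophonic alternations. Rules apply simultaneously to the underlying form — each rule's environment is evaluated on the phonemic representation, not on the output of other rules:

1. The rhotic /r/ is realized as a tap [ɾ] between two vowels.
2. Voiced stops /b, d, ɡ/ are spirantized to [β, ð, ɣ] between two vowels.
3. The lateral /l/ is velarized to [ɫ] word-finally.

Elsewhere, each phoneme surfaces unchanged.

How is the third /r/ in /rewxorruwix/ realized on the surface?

/r/ — between /r/ and /u/; rule 1 does not apply here → [r].

[r]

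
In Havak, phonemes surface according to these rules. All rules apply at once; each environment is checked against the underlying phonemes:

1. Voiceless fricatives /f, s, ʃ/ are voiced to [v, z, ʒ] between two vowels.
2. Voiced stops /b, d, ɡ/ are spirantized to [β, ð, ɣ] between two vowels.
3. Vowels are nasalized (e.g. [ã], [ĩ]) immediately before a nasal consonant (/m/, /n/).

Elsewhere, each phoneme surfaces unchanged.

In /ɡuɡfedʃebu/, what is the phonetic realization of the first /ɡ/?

/ɡ/ (word-initial): rule 2 targets it, but not between two vowels → unchanged [ɡ].

[ɡ]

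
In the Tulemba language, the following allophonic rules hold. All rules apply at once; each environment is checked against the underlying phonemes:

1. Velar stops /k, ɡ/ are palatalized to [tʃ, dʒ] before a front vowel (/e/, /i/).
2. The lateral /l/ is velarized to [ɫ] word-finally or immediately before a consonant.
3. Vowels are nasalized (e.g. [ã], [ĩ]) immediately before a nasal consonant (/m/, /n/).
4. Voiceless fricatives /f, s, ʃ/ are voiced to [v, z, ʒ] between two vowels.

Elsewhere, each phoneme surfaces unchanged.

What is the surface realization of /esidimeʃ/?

[ezidĩmeʃ]

/e/ (word-initial) is in the target of rule 3 but the environment (before a nasal consonant) is not met → [e].
/s/ (between /e/ and /i/) occurs between two vowels → [z] by rule 4.
/i/ (between /s/ and /d/) is in the target of rule 3 but the environment (before a nasal consonant) is not met → [i].
/i/ (between /d/ and /m/) occurs before a nasal consonant → [ĩ] by rule 3.
/e/ (between /m/ and /ʃ/) fails the environment for rule 3, so it stays [e].
/ʃ/ (word-final): rule 4 targets it, but not between two vowels → unchanged [ʃ].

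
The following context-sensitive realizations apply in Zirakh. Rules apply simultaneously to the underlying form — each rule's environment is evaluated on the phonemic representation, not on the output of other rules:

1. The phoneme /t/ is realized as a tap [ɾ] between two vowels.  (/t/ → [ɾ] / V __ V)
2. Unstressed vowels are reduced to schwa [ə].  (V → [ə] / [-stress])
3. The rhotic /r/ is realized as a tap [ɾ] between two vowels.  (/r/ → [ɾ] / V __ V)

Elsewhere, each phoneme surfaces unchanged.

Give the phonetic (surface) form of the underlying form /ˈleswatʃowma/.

[ˈleswətʃəwmə]

/l/ (word-initial): no rule targets it → [l].
/e/ — between /l/ and /s/; rule 2 does not apply here → [e].
/s/ (between /e/ and /w/) is unaffected → [s].
/w/ — not in any rule's target class → [w].
/a/ — between /w/ and /t/, in an unstressed syllable — surfaces as [ə] (rule 2).
/t/ (between /a/ and /ʃ/): rule 1 targets it, but not between two vowels → unchanged [t].
/ʃ/ (between /t/ and /o/): no rule targets it → [ʃ].
/o/ — between /ʃ/ and /w/, in an unstressed syllable — surfaces as [ə] (rule 2).
/w/ — not in any rule's target class → [w].
/m/ stays [m].
/a/ meets the environment for rule 2 (in an unstressed syllable) → [ə].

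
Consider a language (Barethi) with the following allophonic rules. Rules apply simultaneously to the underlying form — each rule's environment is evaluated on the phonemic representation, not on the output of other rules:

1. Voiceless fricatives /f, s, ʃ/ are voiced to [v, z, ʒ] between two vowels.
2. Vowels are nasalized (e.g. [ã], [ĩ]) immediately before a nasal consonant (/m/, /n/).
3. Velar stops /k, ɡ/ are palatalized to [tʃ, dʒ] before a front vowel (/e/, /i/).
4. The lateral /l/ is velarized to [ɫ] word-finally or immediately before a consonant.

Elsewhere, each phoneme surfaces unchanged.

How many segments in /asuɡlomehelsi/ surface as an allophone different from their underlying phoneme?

Segments that undergo a rule: /s/ → [z] (rule 1); /o/ → [õ] (rule 2); /l/ → [ɫ] (rule 4).
All other segments surface unchanged.

3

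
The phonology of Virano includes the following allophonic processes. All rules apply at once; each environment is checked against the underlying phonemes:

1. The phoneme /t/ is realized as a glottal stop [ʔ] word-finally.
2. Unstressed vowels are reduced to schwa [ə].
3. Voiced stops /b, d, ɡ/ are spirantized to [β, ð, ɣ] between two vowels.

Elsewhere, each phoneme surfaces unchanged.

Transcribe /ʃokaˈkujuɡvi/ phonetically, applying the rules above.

[ʃəkəˈkujəɡvə]

/ʃ/ (word-initial) is unaffected → [ʃ].
Rule 2 applies to /o/ (between /ʃ/ and /k/: in an unstressed syllable) → [ə].
/k/ stays [k].
/a/ (between /k/ and /k/) occurs in an unstressed syllable → [ə] by rule 2.
/k/ (between /a/ and /u/) is unaffected → [k].
/u/ — between /k/ and /j/; rule 2 does not apply here → [u].
/j/ — not in any rule's target class → [j].
/u/ meets the environment for rule 2 (in an unstressed syllable) → [ə].
/ɡ/ (between /u/ and /v/) is in the target of rule 3 but the environment (between two vowels) is not met → [ɡ].
/v/ — not in any rule's target class → [v].
Rule 2 applies to /i/ (word-final: in an unstressed syllable) → [ə].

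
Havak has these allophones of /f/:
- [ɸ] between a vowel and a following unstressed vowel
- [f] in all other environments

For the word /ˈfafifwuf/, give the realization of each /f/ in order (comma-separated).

[f], [ɸ], [f], [f]

Occurrence 1 (position 1): no conditioning environment matches → elsewhere allophone [f].
Occurrence 2 (position 3): between a vowel and a following unstressed vowel → [ɸ].
Occurrence 3 (position 5): no conditioning environment matches → elsewhere allophone [f].
Occurrence 4 (position 8): no conditioning environment matches → elsewhere allophone [f].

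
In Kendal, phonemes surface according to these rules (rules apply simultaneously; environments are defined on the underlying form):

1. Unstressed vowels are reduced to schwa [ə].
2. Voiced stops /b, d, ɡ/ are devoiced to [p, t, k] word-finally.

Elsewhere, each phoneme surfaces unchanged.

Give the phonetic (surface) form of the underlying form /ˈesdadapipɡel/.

/e/ (word-initial) is in the target of rule 1 but the environment (in an unstressed syllable) is not met → [e].
/d/ (between /s/ and /a/): rule 2 targets it, but not word-finally → unchanged [d].
/a/ — between /d/ and /d/, in an unstressed syllable — surfaces as [ə] (rule 1).
/d/ — between /a/ and /a/; rule 2 does not apply here → [d].
/a/ meets the environment for rule 1 (in an unstressed syllable) → [ə].
/i/ (between /p/ and /p/): in an unstressed syllable, so rule 1 applies → [ə].
/ɡ/ (between /p/ and /e/) fails the environment for rule 2, so it stays [ɡ].
/e/ (between /ɡ/ and /l/) occurs in an unstressed syllable → [ə] by rule 1.

[ˈesdədəpəpɡəl]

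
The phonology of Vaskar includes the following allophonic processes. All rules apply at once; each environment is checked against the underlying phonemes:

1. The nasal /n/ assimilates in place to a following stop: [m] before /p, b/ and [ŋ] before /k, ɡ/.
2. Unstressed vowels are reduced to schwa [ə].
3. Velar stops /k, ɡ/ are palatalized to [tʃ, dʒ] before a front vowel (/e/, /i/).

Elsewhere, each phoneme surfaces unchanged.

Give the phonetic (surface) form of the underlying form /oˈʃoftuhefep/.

/o/ (word-initial) occurs in an unstressed syllable → [ə] by rule 2.
/ʃ/ (between /o/ and /o/) is unaffected → [ʃ].
/o/ (between /ʃ/ and /f/) is in the target of rule 2 but the environment (in an unstressed syllable) is not met → [o].
/f/ stays [f].
/t/ stays [t].
/u/ (between /t/ and /h/) occurs in an unstressed syllable → [ə] by rule 2.
/h/ (between /u/ and /e/): no rule targets it → [h].
Rule 2 applies to /e/ (between /h/ and /f/: in an unstressed syllable) → [ə].
/f/ — not in any rule's target class → [f].
/e/ (between /f/ and /p/): in an unstressed syllable, so rule 2 applies → [ə].
/p/ (word-final): no rule targets it → [p].

[əˈʃoftəhəfəp]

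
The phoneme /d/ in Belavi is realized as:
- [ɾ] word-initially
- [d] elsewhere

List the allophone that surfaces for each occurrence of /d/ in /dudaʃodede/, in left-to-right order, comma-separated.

Occurrence 1 (position 1): word-initially → [ɾ].
Occurrence 2 (position 3): no conditioning environment matches → elsewhere allophone [d].
Occurrence 3 (position 7): no conditioning environment matches → elsewhere allophone [d].
Occurrence 4 (position 9): no conditioning environment matches → elsewhere allophone [d].

[ɾ], [d], [d], [d]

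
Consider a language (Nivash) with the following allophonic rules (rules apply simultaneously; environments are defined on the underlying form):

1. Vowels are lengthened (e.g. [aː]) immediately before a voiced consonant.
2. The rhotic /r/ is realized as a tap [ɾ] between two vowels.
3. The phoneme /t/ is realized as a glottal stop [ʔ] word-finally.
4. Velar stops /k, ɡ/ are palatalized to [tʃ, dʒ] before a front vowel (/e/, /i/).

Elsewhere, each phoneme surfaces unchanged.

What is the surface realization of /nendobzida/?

/n/ (word-initial) is unaffected → [n].
/e/ (between /n/ and /n/) occurs before a voiced consonant → [eː] by rule 1.
/n/ (between /e/ and /d/): no rule targets it → [n].
/d/ stays [d].
/o/ (between /d/ and /b/) occurs before a voiced consonant → [oː] by rule 1.
/b/ — not in any rule's target class → [b].
/z/ stays [z].
/i/ (between /z/ and /d/) occurs before a voiced consonant → [iː] by rule 1.
/d/ stays [d].
/a/ (word-final) is in the target of rule 1 but the environment (before a voiced consonant) is not met → [a].

[neːndoːbziːda]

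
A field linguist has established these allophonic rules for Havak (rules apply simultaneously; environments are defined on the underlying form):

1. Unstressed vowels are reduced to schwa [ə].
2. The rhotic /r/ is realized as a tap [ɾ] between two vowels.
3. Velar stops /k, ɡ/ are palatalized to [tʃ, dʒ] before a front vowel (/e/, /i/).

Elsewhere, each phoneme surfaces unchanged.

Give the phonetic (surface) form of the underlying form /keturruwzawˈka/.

/k/ (word-initial) occurs before a front vowel → [tʃ] by rule 3.
Rule 1 applies to /e/ (between /k/ and /t/: in an unstressed syllable) → [ə].
/u/ — between /t/ and /r/, in an unstressed syllable — surfaces as [ə] (rule 1).
/r/ (between /u/ and /r/) fails the environment for rule 2, so it stays [r].
/r/ (between /r/ and /u/): rule 2 targets it, but not between two vowels → unchanged [r].
/u/ (between /r/ and /w/) occurs in an unstressed syllable → [ə] by rule 1.
/a/ — between /z/ and /w/, in an unstressed syllable — surfaces as [ə] (rule 1).
/k/ (between /w/ and /a/) is in the target of rule 3 but the environment (before a front vowel) is not met → [k].
/a/ (word-final): rule 1 targets it, but not in an unstressed syllable → unchanged [a].

[tʃətərrəwzəwˈka]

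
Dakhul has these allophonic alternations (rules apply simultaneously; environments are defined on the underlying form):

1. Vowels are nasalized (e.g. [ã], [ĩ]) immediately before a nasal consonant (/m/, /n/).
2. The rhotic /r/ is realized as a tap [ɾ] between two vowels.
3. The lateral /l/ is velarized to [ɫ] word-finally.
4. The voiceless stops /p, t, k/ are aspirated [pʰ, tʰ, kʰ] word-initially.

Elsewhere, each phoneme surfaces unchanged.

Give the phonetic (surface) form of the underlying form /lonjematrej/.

/l/ (word-initial) fails the environment for rule 3, so it stays [l].
/o/ (between /l/ and /n/): before a nasal consonant, so rule 1 applies → [õ].
/n/ — not in any rule's target class → [n].
/j/ — not in any rule's target class → [j].
/e/ meets the environment for rule 1 (before a nasal consonant) → [ẽ].
/m/ (between /e/ and /a/) is unaffected → [m].
/a/ (between /m/ and /t/) fails the environment for rule 1, so it stays [a].
/t/ — between /a/ and /r/; rule 4 does not apply here → [t].
/r/ (between /t/ and /e/): rule 2 targets it, but not between two vowels → unchanged [r].
/e/ — between /r/ and /j/; rule 1 does not apply here → [e].
/j/ (word-final) is unaffected → [j].

[lõnjẽmatrej]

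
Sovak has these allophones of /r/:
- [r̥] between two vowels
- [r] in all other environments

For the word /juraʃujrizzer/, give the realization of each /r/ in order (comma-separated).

[r̥], [r], [r]

Occurrence 1 (position 3): between two vowels → [r̥].
Occurrence 2 (position 8): no conditioning environment matches → elsewhere allophone [r].
Occurrence 3 (position 13): no conditioning environment matches → elsewhere allophone [r].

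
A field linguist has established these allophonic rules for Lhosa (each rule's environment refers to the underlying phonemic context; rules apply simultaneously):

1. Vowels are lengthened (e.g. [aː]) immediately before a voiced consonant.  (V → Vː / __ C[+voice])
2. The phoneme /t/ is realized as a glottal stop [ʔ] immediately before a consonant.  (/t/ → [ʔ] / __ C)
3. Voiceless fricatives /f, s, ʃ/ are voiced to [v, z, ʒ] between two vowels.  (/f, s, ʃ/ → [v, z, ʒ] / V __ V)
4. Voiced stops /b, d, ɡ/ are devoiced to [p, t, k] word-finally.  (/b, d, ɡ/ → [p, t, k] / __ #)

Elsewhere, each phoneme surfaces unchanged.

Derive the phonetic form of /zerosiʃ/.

[zeːroziʃ]

/z/ — not in any rule's target class → [z].
/e/ meets the environment for rule 1 (before a voiced consonant) → [eː].
/r/ (between /e/ and /o/): no rule targets it → [r].
/o/ (between /r/ and /s/): rule 1 targets it, but not before a voiced consonant → unchanged [o].
/s/ — between /o/ and /i/, between two vowels — surfaces as [z] (rule 3).
/i/ (between /s/ and /ʃ/) is in the target of rule 1 but the environment (before a voiced consonant) is not met → [i].
/ʃ/ (word-final) fails the environment for rule 3, so it stays [ʃ].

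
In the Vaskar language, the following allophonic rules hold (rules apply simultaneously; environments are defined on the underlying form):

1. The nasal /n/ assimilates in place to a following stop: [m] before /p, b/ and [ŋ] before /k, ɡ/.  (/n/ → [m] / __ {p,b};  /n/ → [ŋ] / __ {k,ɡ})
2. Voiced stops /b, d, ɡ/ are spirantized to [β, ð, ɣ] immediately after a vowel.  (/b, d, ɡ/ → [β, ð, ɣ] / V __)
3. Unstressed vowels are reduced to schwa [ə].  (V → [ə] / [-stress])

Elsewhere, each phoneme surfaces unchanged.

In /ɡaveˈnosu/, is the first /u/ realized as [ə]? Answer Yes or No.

/u/ (word-final): in an unstressed syllable, so rule 3 applies → [ə].
The actual realization is [ə], which matches [ə].

Yes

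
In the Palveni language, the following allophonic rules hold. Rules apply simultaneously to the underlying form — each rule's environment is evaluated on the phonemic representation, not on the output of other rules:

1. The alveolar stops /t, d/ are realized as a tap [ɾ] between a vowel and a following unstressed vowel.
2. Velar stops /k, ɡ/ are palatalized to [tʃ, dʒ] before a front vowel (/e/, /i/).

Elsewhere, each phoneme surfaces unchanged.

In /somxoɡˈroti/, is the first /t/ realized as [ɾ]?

Yes

/t/ (between /o/ and /i/) occurs between a vowel and a following unstressed vowel → [ɾ] by rule 1.
The actual realization is [ɾ], which matches [ɾ].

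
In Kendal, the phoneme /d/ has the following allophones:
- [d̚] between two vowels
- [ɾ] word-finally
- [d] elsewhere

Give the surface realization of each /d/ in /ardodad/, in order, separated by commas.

Occurrence 1 (position 3): no conditioning environment matches → elsewhere allophone [d].
Occurrence 2 (position 5): between two vowels → [d̚].
Occurrence 3 (position 7): word-finally → [ɾ].

[d], [d̚], [ɾ]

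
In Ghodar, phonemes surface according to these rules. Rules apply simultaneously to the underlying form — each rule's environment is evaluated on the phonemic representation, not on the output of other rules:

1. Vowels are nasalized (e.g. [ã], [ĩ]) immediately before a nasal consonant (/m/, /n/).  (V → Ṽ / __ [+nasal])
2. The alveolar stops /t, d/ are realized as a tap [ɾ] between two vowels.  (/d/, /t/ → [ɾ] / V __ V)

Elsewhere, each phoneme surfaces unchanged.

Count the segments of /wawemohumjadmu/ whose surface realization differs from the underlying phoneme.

Segments that undergo a rule: /e/ → [ẽ] (rule 1); /u/ → [ũ] (rule 1).
All other segments surface unchanged.

2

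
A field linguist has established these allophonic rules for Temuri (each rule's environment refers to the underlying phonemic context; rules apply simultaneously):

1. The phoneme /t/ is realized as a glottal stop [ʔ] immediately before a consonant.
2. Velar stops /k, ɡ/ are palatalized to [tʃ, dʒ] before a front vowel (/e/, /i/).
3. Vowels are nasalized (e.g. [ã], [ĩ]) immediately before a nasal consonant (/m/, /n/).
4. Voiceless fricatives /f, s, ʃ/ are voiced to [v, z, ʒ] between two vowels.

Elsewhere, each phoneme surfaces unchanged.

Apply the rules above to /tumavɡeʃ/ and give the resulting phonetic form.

/t/ (word-initial): rule 1 targets it, but not immediately before a consonant → unchanged [t].
Rule 3 applies to /u/ (between /t/ and /m/: before a nasal consonant) → [ũ].
/m/ — not in any rule's target class → [m].
/a/ (between /m/ and /v/): rule 3 targets it, but not before a nasal consonant → unchanged [a].
/v/ (between /a/ and /ɡ/): no rule targets it → [v].
/ɡ/ meets the environment for rule 2 (before a front vowel) → [dʒ].
/e/ (between /ɡ/ and /ʃ/) is in the target of rule 3 but the environment (before a nasal consonant) is not met → [e].
/ʃ/ — word-final; rule 4 does not apply here → [ʃ].

[tũmavdʒeʃ]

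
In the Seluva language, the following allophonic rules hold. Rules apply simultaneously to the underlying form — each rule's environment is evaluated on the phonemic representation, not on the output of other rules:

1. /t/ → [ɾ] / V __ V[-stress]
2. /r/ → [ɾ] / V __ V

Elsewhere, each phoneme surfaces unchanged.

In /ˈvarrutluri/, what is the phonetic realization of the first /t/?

/t/ (between /u/ and /l/): rule 1 targets it, but not between a vowel and a following unstressed vowel → unchanged [t].

[t]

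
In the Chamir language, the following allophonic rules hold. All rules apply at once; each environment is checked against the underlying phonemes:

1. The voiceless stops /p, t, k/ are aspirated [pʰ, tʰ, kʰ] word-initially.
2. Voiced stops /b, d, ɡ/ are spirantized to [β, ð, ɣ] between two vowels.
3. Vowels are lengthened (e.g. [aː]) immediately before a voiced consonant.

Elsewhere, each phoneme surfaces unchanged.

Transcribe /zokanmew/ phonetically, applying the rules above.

[zokaːnmeːw]

/z/ — not in any rule's target class → [z].
/o/ (between /z/ and /k/) fails the environment for rule 3, so it stays [o].
/k/ (between /o/ and /a/): rule 1 targets it, but not word-initially → unchanged [k].
/a/ (between /k/ and /n/) occurs before a voiced consonant → [aː] by rule 3.
/n/ (between /a/ and /m/): no rule targets it → [n].
/m/ — not in any rule's target class → [m].
/e/ (between /m/ and /w/): before a voiced consonant, so rule 3 applies → [eː].
/w/ (word-final): no rule targets it → [w].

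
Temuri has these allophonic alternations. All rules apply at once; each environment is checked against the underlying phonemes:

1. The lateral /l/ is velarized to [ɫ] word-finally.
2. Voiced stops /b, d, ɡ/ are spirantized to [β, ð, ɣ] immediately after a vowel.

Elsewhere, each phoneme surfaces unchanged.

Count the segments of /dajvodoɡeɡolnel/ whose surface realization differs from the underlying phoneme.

4

Segments that undergo a rule: /d/ → [ð] (rule 2); /ɡ/ → [ɣ] (rule 2); /ɡ/ → [ɣ] (rule 2); /l/ → [ɫ] (rule 1).
All other segments surface unchanged.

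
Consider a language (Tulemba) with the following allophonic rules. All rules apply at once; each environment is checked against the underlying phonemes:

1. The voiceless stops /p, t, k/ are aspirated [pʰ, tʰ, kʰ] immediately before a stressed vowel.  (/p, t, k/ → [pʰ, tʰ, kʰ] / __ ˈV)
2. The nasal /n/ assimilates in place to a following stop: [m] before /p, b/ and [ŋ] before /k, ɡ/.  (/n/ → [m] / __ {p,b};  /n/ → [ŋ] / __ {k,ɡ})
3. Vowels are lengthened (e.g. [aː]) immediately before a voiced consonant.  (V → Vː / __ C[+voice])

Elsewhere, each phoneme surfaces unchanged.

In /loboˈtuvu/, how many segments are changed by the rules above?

Segments that undergo a rule: /o/ → [oː] (rule 3); /t/ → [tʰ] (rule 1); /u/ → [uː] (rule 3).
All other segments surface unchanged.

3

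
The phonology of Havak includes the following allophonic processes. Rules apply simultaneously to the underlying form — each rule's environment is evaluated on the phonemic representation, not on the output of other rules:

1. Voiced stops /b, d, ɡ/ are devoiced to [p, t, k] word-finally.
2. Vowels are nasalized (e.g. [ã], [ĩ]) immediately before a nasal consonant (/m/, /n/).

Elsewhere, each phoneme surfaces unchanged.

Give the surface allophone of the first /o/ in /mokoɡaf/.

[o]

/o/ (between /m/ and /k/): rule 2 targets it, but not before a nasal consonant → unchanged [o].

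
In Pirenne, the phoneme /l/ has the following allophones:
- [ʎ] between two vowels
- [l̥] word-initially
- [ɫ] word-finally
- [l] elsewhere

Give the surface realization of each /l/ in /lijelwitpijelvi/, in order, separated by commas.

Occurrence 1 (position 1): word-initially → [l̥].
Occurrence 2 (position 5): no conditioning environment matches → elsewhere allophone [l].
Occurrence 3 (position 13): no conditioning environment matches → elsewhere allophone [l].

[l̥], [l], [l]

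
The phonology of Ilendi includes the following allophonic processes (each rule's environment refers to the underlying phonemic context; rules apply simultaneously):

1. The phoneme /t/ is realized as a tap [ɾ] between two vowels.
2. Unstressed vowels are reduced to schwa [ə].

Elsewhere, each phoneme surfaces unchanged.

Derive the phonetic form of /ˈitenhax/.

/i/ (word-initial): rule 2 targets it, but not in an unstressed syllable → unchanged [i].
/t/ — between /i/ and /e/, between two vowels — surfaces as [ɾ] (rule 1).
Rule 2 applies to /e/ (between /t/ and /n/: in an unstressed syllable) → [ə].
/n/ stays [n].
/h/ stays [h].
/a/ (between /h/ and /x/) occurs in an unstressed syllable → [ə] by rule 2.
/x/ (word-final): no rule targets it → [x].

[ˈiɾənhəx]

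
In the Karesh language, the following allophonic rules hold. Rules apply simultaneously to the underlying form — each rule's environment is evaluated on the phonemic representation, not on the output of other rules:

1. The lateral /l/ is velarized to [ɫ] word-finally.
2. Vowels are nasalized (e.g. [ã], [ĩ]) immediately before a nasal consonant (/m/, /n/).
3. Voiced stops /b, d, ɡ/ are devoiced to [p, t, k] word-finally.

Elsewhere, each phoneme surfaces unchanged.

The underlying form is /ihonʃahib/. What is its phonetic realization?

[ihõnʃahip]

/i/ (word-initial) fails the environment for rule 2, so it stays [i].
/h/ (between /i/ and /o/): no rule targets it → [h].
/o/ — between /h/ and /n/, before a nasal consonant — surfaces as [õ] (rule 2).
/n/ (between /o/ and /ʃ/): no rule targets it → [n].
/ʃ/ stays [ʃ].
/a/ (between /ʃ/ and /h/) is in the target of rule 2 but the environment (before a nasal consonant) is not met → [a].
/h/ (between /a/ and /i/): no rule targets it → [h].
/i/ — between /h/ and /b/; rule 2 does not apply here → [i].
/b/ (word-final) occurs word-finally → [p] by rule 3.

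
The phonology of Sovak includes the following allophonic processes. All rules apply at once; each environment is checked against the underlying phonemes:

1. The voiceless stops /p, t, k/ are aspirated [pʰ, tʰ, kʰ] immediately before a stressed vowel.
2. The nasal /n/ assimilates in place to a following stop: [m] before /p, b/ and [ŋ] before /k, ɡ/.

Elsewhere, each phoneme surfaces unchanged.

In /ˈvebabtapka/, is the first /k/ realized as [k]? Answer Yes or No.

/k/ (between /p/ and /a/) is in the target of rule 1 but the environment (immediately before a stressed vowel) is not met → [k].
The actual realization is [k], which matches [k].

Yes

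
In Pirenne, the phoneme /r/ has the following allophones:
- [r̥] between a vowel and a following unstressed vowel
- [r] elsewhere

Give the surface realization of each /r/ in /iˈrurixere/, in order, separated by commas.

[r], [r̥], [r̥]

Occurrence 1 (position 2): no conditioning environment matches → elsewhere allophone [r].
Occurrence 2 (position 4): between a vowel and a following unstressed vowel → [r̥].
Occurrence 3 (position 8): between a vowel and a following unstressed vowel → [r̥].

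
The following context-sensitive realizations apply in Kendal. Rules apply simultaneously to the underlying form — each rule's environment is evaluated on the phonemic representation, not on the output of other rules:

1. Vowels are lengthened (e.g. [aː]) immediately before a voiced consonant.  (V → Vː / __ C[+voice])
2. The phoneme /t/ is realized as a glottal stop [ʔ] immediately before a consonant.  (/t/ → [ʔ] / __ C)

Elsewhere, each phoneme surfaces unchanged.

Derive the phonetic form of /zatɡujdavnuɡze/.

[zaʔɡuːjdaːvnuːɡze]

/a/ (between /z/ and /t/): rule 1 targets it, but not before a voiced consonant → unchanged [a].
/t/ (between /a/ and /ɡ/) occurs immediately before a consonant → [ʔ] by rule 2.
/u/ meets the environment for rule 1 (before a voiced consonant) → [uː].
/a/ (between /d/ and /v/): before a voiced consonant, so rule 1 applies → [aː].
Rule 1 applies to /u/ (between /n/ and /ɡ/: before a voiced consonant) → [uː].
/e/ — word-final; rule 1 does not apply here → [e].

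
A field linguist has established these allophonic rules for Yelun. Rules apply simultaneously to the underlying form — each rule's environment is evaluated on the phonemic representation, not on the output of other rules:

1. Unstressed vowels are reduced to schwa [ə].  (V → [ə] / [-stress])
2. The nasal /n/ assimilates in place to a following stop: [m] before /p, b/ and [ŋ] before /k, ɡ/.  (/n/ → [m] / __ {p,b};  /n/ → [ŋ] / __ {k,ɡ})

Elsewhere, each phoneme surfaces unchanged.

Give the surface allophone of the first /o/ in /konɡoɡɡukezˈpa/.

/o/ (between /k/ and /n/): in an unstressed syllable, so rule 1 applies → [ə].

[ə]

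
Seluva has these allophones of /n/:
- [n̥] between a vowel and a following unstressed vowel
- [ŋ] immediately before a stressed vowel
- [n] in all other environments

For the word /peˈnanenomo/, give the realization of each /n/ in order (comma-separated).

[ŋ], [n̥], [n̥]

Occurrence 1 (position 3): immediately before a stressed vowel → [ŋ].
Occurrence 2 (position 5): between a vowel and a following unstressed vowel → [n̥].
Occurrence 3 (position 7): between a vowel and a following unstressed vowel → [n̥].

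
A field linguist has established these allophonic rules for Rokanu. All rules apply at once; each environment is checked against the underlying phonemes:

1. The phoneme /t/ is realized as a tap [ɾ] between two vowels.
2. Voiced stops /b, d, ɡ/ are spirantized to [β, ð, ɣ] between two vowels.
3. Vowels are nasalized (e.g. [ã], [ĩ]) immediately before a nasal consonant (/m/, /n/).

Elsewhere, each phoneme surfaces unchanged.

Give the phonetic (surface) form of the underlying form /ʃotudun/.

[ʃoɾuðũn]

/o/ (between /ʃ/ and /t/): rule 3 targets it, but not before a nasal consonant → unchanged [o].
/t/ — between /o/ and /u/, between two vowels — surfaces as [ɾ] (rule 1).
/u/ — between /t/ and /d/; rule 3 does not apply here → [u].
Rule 2 applies to /d/ (between /u/ and /u/: between two vowels) → [ð].
/u/ — between /d/ and /n/, before a nasal consonant — surfaces as [ũ] (rule 3).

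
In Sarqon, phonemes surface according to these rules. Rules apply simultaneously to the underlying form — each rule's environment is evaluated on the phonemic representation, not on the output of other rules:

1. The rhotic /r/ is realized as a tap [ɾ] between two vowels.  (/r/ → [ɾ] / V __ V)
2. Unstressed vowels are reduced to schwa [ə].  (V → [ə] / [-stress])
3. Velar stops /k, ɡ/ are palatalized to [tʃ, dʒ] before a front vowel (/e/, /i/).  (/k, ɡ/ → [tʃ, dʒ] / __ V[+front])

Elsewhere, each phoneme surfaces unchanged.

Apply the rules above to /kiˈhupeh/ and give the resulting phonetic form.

/k/ meets the environment for rule 3 (before a front vowel) → [tʃ].
/i/ — between /k/ and /h/, in an unstressed syllable — surfaces as [ə] (rule 2).
/h/ stays [h].
/u/ (between /h/ and /p/) fails the environment for rule 2, so it stays [u].
/p/ (between /u/ and /e/) is unaffected → [p].
Rule 2 applies to /e/ (between /p/ and /h/: in an unstressed syllable) → [ə].
/h/ (word-final) is unaffected → [h].

[tʃəˈhupəh]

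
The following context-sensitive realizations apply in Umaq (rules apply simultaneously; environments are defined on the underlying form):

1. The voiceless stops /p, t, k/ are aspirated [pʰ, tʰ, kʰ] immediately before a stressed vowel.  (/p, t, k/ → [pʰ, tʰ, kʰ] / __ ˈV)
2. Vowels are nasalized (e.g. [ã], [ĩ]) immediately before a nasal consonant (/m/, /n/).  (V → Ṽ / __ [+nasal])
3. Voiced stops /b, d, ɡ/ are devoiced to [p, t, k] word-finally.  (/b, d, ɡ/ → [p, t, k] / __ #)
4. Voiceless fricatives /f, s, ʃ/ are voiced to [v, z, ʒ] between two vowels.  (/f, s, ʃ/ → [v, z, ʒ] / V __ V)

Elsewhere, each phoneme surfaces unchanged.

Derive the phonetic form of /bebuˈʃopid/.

[bebuˈʒopit]

/b/ — word-initial; rule 3 does not apply here → [b].
/e/ (between /b/ and /b/): rule 2 targets it, but not before a nasal consonant → unchanged [e].
/b/ (between /e/ and /u/) is in the target of rule 3 but the environment (word-finally) is not met → [b].
/u/ (between /b/ and /ʃ/): rule 2 targets it, but not before a nasal consonant → unchanged [u].
/ʃ/ — between /u/ and /o/, between two vowels — surfaces as [ʒ] (rule 4).
/o/ — between /ʃ/ and /p/; rule 2 does not apply here → [o].
/p/ (between /o/ and /i/) fails the environment for rule 1, so it stays [p].
/i/ (between /p/ and /d/) is in the target of rule 2 but the environment (before a nasal consonant) is not met → [i].
/d/ (word-final): word-finally, so rule 3 applies → [t].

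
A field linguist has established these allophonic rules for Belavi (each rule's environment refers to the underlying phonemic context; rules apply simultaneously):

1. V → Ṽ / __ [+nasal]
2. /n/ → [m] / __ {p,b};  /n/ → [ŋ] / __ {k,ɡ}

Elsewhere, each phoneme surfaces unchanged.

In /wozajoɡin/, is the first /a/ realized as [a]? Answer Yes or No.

Yes

/a/ — between /z/ and /j/; rule 1 does not apply here → [a].
The actual realization is [a], which matches [a].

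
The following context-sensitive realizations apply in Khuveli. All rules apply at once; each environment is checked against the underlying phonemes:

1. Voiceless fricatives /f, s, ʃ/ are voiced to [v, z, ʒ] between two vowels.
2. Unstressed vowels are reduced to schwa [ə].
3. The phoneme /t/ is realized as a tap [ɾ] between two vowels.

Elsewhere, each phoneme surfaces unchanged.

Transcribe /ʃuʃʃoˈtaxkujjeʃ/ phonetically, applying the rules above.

[ʃəʃʃəˈɾaxkəjjəʃ]

/ʃ/ — word-initial; rule 1 does not apply here → [ʃ].
/u/ (between /ʃ/ and /ʃ/): in an unstressed syllable, so rule 2 applies → [ə].
/ʃ/ (between /u/ and /ʃ/): rule 1 targets it, but not between two vowels → unchanged [ʃ].
/ʃ/ (between /ʃ/ and /o/): rule 1 targets it, but not between two vowels → unchanged [ʃ].
/o/ (between /ʃ/ and /t/): in an unstressed syllable, so rule 2 applies → [ə].
/t/ (between /o/ and /a/) occurs between two vowels → [ɾ] by rule 3.
/a/ — between /t/ and /x/; rule 2 does not apply here → [a].
/x/ (between /a/ and /k/) is unaffected → [x].
/k/ (between /x/ and /u/): no rule targets it → [k].
/u/ (between /k/ and /j/): in an unstressed syllable, so rule 2 applies → [ə].
/j/ stays [j].
/j/ (between /j/ and /e/) is unaffected → [j].
/e/ (between /j/ and /ʃ/) occurs in an unstressed syllable → [ə] by rule 2.
/ʃ/ — word-final; rule 1 does not apply here → [ʃ].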